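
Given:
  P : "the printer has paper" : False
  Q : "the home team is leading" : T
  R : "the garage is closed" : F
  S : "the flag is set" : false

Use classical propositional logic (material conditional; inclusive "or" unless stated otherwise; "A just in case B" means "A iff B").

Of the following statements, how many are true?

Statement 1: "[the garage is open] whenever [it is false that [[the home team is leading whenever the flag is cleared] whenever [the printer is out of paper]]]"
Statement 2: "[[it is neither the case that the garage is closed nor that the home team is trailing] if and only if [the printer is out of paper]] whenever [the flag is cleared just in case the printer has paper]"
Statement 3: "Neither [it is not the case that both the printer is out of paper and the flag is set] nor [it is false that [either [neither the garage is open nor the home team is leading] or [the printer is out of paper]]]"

Statement 1: Parsed as ~(~P -> (~S -> Q)) -> ~R

~P = ~F = T
~S = ~F = T
~S -> Q = T -> T = T
~P -> (~S -> Q) = T -> T = T
~(~P -> (~S -> Q)) = ~T = F
~R = ~F = T
~(~P -> (~S -> Q)) -> ~R = F -> T = T
Hence Statement 1 is true.

Statement 2: Parsed as (~S <-> P) -> ((R nor ~Q) <-> ~P)

~S = ~F = T
~S <-> P = T <-> F = F
~Q = ~T = F
R nor ~Q = F nor F = T
~P = ~F = T
(R nor ~Q) <-> ~P = T <-> T = T
(~S <-> P) -> ((R nor ~Q) <-> ~P) = F -> T = T
Thus Statement 2 is true.

Statement 3: In symbols: (~P nand S) nor ~((~R nor Q) | ~P)

~P = ~F = T
~P nand S = T nand F = T
~R = ~F = T
~R nor Q = T nor T = F
~P = ~F = T
(~R nor Q) | ~P = F | T = T
~((~R nor Q) | ~P) = ~T = F
(~P nand S) nor ~((~R nor Q) | ~P) = T nor F = F
Thus Statement 3 is false.

True statements: 2.

2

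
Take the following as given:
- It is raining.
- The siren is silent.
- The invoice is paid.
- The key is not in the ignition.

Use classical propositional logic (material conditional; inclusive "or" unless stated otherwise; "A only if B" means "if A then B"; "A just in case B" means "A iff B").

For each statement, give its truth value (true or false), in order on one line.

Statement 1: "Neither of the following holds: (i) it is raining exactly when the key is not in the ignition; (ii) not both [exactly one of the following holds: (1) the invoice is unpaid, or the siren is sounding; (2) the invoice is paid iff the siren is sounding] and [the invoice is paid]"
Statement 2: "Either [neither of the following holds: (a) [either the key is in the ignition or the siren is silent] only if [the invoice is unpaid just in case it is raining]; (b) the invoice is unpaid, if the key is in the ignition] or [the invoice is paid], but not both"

Let P = "it is raining" (T), S = "the key is in the ignition" (F), R = "the invoice is paid" (T), Q = "the siren is sounding" (F).

Statement 1: In symbols: (P <-> ~S) nor (((~R | Q) xor (R <-> Q)) nand R)

~S = ~F = T
P <-> ~S = T <-> T = T
~R = ~T = F
~R | Q = F | F = F
R <-> Q = T <-> F = F
(~R | Q) xor (R <-> Q) = F xor F = F
((~R | Q) xor (R <-> Q)) nand R = F nand T = T
(P <-> ~S) nor (((~R | Q) xor (R <-> Q)) nand R) = T nor T = F
So Statement 1 is false.

Statement 2: Parsed as (((S | ~Q) -> (~R <-> P)) nor (S -> ~R)) xor R

~Q = ~F = T
S | ~Q = F | T = T
~R = ~T = F
~R <-> P = F <-> T = F
(S | ~Q) -> (~R <-> P) = T -> F = F
~R = ~T = F
S -> ~R = F -> F = T
((S | ~Q) -> (~R <-> P)) nor (S -> ~R) = F nor T = F
(((S | ~Q) -> (~R <-> P)) nor (S -> ~R)) xor R = F xor T = T
So Statement 2 is true.

Statement 1 false / Statement 2 true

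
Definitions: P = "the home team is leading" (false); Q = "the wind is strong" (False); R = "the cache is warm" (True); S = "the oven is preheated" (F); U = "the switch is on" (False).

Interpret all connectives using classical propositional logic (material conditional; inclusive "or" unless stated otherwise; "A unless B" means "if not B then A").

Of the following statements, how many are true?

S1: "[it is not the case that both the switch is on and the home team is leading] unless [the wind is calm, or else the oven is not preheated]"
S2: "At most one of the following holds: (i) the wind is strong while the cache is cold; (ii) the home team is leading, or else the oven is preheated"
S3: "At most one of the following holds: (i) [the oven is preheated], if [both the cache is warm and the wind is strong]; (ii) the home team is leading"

3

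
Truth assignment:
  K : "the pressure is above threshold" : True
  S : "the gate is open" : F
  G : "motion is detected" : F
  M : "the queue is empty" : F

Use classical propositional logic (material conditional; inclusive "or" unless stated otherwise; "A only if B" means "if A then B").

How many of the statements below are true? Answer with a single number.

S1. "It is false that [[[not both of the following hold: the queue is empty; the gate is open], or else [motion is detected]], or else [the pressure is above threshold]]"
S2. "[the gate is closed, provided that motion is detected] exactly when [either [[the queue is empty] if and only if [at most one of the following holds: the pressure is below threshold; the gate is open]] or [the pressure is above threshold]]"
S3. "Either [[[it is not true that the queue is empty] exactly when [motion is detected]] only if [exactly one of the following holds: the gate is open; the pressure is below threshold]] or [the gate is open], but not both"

2

S1: In symbols: ~(((M nand S) | G) | K)

M nand S = F nand F = T
(M nand S) | G = T | F = T
((M nand S) | G) | K = T | T = T
~(((M nand S) | G) | K) = ~T = F
Thus S1 is false.

S2: Parsed as (G -> ~S) <-> ((M <-> (~K nand S)) | K)

~S = ~F = T
G -> ~S = F -> T = T
~K = ~T = F
~K nand S = F nand F = T
M <-> (~K nand S) = F <-> T = F
(M <-> (~K nand S)) | K = F | T = T
(G -> ~S) <-> ((M <-> (~K nand S)) | K) = T <-> T = T
Hence S2 is true.

S3: In symbols: ((~M <-> G) -> (S xor ~K)) xor S

~M = ~F = T
~M <-> G = T <-> F = F
~K = ~T = F
S xor ~K = F xor F = F
(~M <-> G) -> (S xor ~K) = F -> F = T
((~M <-> G) -> (S xor ~K)) xor S = T xor F = T
Hence S3 is true.

Count: 2.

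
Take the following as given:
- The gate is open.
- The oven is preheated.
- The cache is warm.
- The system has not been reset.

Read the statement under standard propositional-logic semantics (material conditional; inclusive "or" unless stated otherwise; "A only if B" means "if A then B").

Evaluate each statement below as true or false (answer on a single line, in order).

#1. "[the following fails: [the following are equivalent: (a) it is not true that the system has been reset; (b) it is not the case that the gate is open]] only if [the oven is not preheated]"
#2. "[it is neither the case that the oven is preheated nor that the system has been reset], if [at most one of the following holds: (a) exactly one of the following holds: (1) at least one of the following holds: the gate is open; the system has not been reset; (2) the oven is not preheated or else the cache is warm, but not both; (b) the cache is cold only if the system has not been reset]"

#1 False; #2 False

Let U = "the system has been reset" (False), H = "the gate is open" (True), P = "the oven is preheated" (True), V = "the cache is warm" (True).

#1: This is not (not U iff not H) -> not P.

not U = not False = True
not H = not True = False
not U iff not H = True iff False = False
not (not U iff not H) = not False = True
not P = not True = False
not (not U iff not H) -> not P = True -> False = False
So #1 is false.

#2: In symbols: (((H or not U) xor (not P xor V)) nand (not V -> not U)) -> (P nor U)

not U = not False = True
H or not U = True or True = True
not P = not True = False
not P xor V = False xor True = True
(H or not U) xor (not P xor V) = True xor True = False
not V = not True = False
not U = not False = True
not V -> not U = False -> True = True
((H or not U) xor (not P xor V)) nand (not V -> not U) = False nand True = True
P nor U = True nor False = False
(((H or not U) xor (not P xor V)) nand (not V -> not U)) -> (P nor U) = True -> False = False
So #2 is false.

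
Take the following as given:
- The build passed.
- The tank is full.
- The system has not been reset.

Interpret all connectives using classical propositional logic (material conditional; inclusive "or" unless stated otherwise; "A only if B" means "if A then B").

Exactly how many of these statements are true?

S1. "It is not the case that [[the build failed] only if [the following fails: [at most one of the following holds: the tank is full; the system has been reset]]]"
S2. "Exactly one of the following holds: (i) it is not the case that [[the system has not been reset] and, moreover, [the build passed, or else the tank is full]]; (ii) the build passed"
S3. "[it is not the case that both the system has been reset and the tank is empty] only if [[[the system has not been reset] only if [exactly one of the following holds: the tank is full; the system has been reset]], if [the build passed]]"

Let P = "the build passed" (T), Q = "the tank is full" (T), R = "the system has been reset" (F).

S1: Parsed as ~(~P -> ~(Q nand R))

~P = ~T = F
Q nand R = T nand F = T
~(Q nand R) = ~T = F
~P -> ~(Q nand R) = F -> F = T
~(~P -> ~(Q nand R)) = ~T = F
Hence S1 is false.

S2: Parsed as ~(~R & (P | Q)) xor P

~R = ~F = T
P | Q = T | T = T
~R & (P | Q) = T & T = T
~(~R & (P | Q)) = ~T = F
~(~R & (P | Q)) xor P = F xor T = T
Hence S2 is true.

S3: Formalization: (R nand ~Q) -> (P -> (~R -> (Q xor R)))

~Q = ~T = F
R nand ~Q = F nand F = T
~R = ~F = T
Q xor R = T xor F = T
~R -> (Q xor R) = T -> T = T
P -> (~R -> (Q xor R)) = T -> T = T
(R nand ~Q) -> (P -> (~R -> (Q xor R))) = T -> T = T
Thus S3 is true.

Count: 2.

2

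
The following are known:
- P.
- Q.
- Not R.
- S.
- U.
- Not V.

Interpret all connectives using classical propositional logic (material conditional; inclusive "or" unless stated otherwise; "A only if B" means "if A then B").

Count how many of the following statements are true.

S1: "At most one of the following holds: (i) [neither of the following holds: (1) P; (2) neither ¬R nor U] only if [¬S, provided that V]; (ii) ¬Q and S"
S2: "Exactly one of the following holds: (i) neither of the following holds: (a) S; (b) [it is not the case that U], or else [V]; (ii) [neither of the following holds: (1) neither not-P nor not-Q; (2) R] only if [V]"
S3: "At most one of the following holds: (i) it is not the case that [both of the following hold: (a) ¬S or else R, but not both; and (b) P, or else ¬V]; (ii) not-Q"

S1: This is ((P nor (not R nor U)) -> (V -> not S)) nand (not Q and S).

not R = not False = True
not R nor U = True nor True = False
P nor (not R nor U) = True nor False = False
not S = not True = False
V -> not S = False -> False = True
(P nor (not R nor U)) -> (V -> not S) = False -> True = True
not Q = not True = False
not Q and S = False and True = False
((P nor (not R nor U)) -> (V -> not S)) nand (not Q and S) = True nand False = True
Hence S1 is true.

S2: This is (S nor (not U or V)) xor (((not P nor not Q) nor R) -> V).

not U = not True = False
not U or V = False or False = False
S nor (not U or V) = True nor False = False
not P = not True = False
not Q = not True = False
not P nor not Q = False nor False = True
(not P nor not Q) nor R = True nor False = False
((not P nor not Q) nor R) -> V = False -> False = True
(S nor (not U or V)) xor (((not P nor not Q) nor R) -> V) = False xor True = True
Hence S2 is true.

S3: In symbols: not ((not S xor R) and (P or not V)) nand not Q

not S = not True = False
not S xor R = False xor False = False
not V = not False = True
P or not V = True or True = True
(not S xor R) and (P or not V) = False and True = False
not ((not S xor R) and (P or not V)) = not False = True
not Q = not True = False
not ((not S xor R) and (P or not V)) nand not Q = True nand False = True
Thus S3 is true.

3 of the 3 statements are true.

3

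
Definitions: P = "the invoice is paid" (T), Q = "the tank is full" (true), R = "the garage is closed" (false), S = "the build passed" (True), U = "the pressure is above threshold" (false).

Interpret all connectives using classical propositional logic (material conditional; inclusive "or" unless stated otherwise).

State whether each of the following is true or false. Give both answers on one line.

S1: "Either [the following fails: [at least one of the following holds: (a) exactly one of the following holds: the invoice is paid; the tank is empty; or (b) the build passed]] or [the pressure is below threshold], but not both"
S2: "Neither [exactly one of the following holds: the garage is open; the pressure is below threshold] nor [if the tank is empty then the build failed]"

S1 T; S2 F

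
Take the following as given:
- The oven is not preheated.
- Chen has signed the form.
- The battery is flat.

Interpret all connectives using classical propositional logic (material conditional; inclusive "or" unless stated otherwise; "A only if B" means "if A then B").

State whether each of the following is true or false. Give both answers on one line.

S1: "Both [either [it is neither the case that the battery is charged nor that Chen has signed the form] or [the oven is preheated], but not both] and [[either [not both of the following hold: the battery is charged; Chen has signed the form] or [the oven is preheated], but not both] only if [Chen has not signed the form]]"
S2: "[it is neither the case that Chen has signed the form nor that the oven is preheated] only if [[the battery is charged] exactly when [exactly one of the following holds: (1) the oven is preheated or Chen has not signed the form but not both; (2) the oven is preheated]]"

Let M = "the battery is charged" (False), S = "Chen has signed the form" (True), L = "the oven is preheated" (False).

S1: Formalization: ((M nor S) xor L) and (((M nand S) xor L) -> not S)

M nor S = False nor True = False
(M nor S) xor L = False xor False = False
M nand S = False nand True = True
(M nand S) xor L = True xor False = True
not S = not True = False
((M nand S) xor L) -> not S = True -> False = False
((M nor S) xor L) and (((M nand S) xor L) -> not S) = False and False = False
Hence S1 is false.

S2: Parsed as (S nor L) -> (M iff ((L xor not S) xor L))

S nor L = True nor False = False
not S = not True = False
L xor not S = False xor False = False
(L xor not S) xor L = False xor False = False
M iff ((L xor not S) xor L) = False iff False = True
(S nor L) -> (M iff ((L xor not S) xor L)) = False -> True = True
So S2 is true.

S1 F / S2 T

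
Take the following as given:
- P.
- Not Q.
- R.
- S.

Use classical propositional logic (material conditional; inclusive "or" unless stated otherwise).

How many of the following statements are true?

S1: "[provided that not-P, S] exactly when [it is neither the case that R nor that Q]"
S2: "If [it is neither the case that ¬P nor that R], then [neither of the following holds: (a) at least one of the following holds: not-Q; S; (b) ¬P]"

S1: In symbols: (¬P → S) ↔ (R ↓ Q)

¬P = ¬T = F
¬P → S = F → T = T
R ↓ Q = T ↓ F = F
(¬P → S) ↔ (R ↓ Q) = T ↔ F = F
So S1 is false.

S2: Formalization: (¬P ↓ R) → ((¬Q ∨ S) ↓ ¬P)

¬P = ¬T = F
¬P ↓ R = F ↓ T = F
¬Q = ¬F = T
¬Q ∨ S = T ∨ T = T
¬P = ¬T = F
(¬Q ∨ S) ↓ ¬P = T ↓ F = F
(¬P ↓ R) → ((¬Q ∨ S) ↓ ¬P) = F → F = T
So S2 is true.

True statements: 1.

1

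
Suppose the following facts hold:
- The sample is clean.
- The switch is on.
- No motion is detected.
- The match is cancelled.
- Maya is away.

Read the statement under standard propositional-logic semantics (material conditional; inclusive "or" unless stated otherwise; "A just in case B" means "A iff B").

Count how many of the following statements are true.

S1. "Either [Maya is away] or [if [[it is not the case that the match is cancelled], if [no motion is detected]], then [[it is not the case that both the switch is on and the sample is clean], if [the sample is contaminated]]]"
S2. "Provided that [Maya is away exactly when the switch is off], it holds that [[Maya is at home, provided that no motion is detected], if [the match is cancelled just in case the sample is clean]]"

2

Let L = "Maya is at home" (False), U = "motion is detected" (False), Q = "the match is cancelled" (True), M = "the sample is contaminated" (False), H = "the switch is on" (True).

S1: Formalization: not L or ((not U -> not Q) -> (M -> (H nand not M)))

not L = not False = True
not U = not False = True
not Q = not True = False
not U -> not Q = True -> False = False
not M = not False = True
H nand not M = True nand True = False
M -> (H nand not M) = False -> False = True
(not U -> not Q) -> (M -> (H nand not M)) = False -> True = True
not L or ((not U -> not Q) -> (M -> (H nand not M))) = True or True = True
Thus S1 is true.

S2: Formalization: (not L iff not H) -> ((Q iff not M) -> (not U -> L))

not L = not False = True
not H = not True = False
not L iff not H = True iff False = False
not M = not False = True
Q iff not M = True iff True = True
not U = not False = True
not U -> L = True -> False = False
(Q iff not M) -> (not U -> L) = True -> False = False
(not L iff not H) -> ((Q iff not M) -> (not U -> L)) = False -> False = True
Hence S2 is true.

2 of the 2 statements are true (S1, S2).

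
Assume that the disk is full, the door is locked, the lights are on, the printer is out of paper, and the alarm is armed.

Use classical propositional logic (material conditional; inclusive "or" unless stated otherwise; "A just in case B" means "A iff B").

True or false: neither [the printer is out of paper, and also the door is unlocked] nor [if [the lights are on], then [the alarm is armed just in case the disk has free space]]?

Let S = "the printer has paper" (F), Q = "the door is locked" (T), R = "the lights are on" (T), U = "the alarm is armed" (T), P = "the disk is full" (T).
In symbols: (¬S ∧ ¬Q) ↓ (R → (U ↔ ¬P))

¬S = ¬F = T
¬Q = ¬T = F
¬S ∧ ¬Q = T ∧ F = F
¬P = ¬T = F
U ↔ ¬P = T ↔ F = F
R → (U ↔ ¬P) = T → F = F
(¬S ∧ ¬Q) ↓ (R → (U ↔ ¬P)) = F ↓ F = T

True.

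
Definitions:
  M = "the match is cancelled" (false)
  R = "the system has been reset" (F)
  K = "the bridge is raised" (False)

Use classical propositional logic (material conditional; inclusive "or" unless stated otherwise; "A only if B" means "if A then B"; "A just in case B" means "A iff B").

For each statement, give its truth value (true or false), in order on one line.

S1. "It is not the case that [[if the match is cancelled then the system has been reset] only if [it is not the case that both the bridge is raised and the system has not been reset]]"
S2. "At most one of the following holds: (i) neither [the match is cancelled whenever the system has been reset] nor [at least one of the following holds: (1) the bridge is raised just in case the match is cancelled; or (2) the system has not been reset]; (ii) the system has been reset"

S1 False, S2 True

S1: Formalization: ~((M -> R) -> (K nand ~R))

M -> R = F -> F = T
~R = ~F = T
K nand ~R = F nand T = T
(M -> R) -> (K nand ~R) = T -> T = T
~((M -> R) -> (K nand ~R)) = ~T = F
So S1 is false.

S2: In symbols: ((R -> M) nor ((K <-> M) | ~R)) nand R

R -> M = F -> F = T
K <-> M = F <-> F = T
~R = ~F = T
(K <-> M) | ~R = T | T = T
(R -> M) nor ((K <-> M) | ~R) = T nor T = F
((R -> M) nor ((K <-> M) | ~R)) nand R = F nand F = T
So S2 is true.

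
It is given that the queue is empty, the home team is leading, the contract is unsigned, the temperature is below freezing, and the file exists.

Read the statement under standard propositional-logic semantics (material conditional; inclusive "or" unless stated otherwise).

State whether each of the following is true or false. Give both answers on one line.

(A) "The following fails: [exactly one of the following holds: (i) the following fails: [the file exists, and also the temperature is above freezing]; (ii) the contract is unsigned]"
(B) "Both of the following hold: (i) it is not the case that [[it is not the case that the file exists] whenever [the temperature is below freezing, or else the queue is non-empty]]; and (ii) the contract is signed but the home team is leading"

Let U = "the file exists" (True), S = "the temperature is below freezing" (True), R = "the contract is signed" (False), P = "the queue is empty" (True), Q = "the home team is leading" (True).

(A): In symbols: not (not (U and not S) xor not R)

not S = not True = False
U and not S = True and False = False
not (U and not S) = not False = True
not R = not False = True
not (U and not S) xor not R = True xor True = False
not (not (U and not S) xor not R) = not False = True
So (A) is true.

(B): In symbols: not ((S or not P) -> not U) and (R and Q)

not P = not True = False
S or not P = True or False = True
not U = not True = False
(S or not P) -> not U = True -> False = False
not ((S or not P) -> not U) = not False = True
R and Q = False and True = False
not ((S or not P) -> not U) and (R and Q) = True and False = False
So (B) is false.

(A) True / (B) False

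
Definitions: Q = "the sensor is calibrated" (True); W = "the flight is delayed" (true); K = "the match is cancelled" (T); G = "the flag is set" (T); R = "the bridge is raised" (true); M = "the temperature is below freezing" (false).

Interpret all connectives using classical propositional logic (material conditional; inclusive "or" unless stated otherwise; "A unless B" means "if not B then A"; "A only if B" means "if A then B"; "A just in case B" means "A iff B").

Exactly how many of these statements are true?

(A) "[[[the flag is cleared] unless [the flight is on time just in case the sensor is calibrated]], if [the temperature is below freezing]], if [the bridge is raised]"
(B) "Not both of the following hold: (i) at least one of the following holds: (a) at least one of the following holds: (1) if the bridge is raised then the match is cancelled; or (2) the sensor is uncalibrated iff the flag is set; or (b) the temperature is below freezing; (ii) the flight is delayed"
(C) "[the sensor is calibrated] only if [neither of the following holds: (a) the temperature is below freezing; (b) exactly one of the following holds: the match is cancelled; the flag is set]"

2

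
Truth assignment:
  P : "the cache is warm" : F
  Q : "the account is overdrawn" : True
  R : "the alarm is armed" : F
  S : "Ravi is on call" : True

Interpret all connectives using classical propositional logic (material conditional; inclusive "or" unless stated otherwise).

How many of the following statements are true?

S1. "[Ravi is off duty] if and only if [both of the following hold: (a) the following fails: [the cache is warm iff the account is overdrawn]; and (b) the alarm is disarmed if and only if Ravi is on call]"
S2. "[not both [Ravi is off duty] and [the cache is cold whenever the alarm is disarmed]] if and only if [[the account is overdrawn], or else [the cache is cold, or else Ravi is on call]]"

S1: Formalization: ¬S ↔ (¬(P ↔ Q) ∧ (¬R ↔ S))

¬S = ¬T = F
P ↔ Q = F ↔ T = F
¬(P ↔ Q) = ¬F = T
¬R = ¬F = T
¬R ↔ S = T ↔ T = T
¬(P ↔ Q) ∧ (¬R ↔ S) = T ∧ T = T
¬S ↔ (¬(P ↔ Q) ∧ (¬R ↔ S)) = F ↔ T = F
Thus S1 is false.

S2: Formalization: (¬S ↑ (¬R → ¬P)) ↔ (Q ∨ (¬P ∨ S))

¬S = ¬T = F
¬R = ¬F = T
¬P = ¬F = T
¬R → ¬P = T → T = T
¬S ↑ (¬R → ¬P) = F ↑ T = T
¬P = ¬F = T
¬P ∨ S = T ∨ T = T
Q ∨ (¬P ∨ S) = T ∨ T = T
(¬S ↑ (¬R → ¬P)) ↔ (Q ∨ (¬P ∨ S)) = T ↔ T = T
Thus S2 is true.

Count: 1.

1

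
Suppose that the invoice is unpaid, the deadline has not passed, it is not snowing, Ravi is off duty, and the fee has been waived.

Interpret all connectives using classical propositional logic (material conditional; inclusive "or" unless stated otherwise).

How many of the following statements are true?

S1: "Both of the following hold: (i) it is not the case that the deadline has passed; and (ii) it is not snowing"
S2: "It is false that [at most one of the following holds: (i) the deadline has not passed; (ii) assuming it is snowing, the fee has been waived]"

Let Q = "the deadline has passed" (F), R = "it is snowing" (F), U = "the fee has been waived" (T).

S1: Formalization: ¬Q ∧ ¬R

¬Q = ¬F = T
¬R = ¬F = T
¬Q ∧ ¬R = T ∧ T = T
Hence S1 is true.

S2: This is ¬(¬Q ↑ (R → U)).

¬Q = ¬F = T
R → U = F → T = T
¬Q ↑ (R → U) = T ↑ T = F
¬(¬Q ↑ (R → U)) = ¬F = T
So S2 is true.

True statements: 2.

2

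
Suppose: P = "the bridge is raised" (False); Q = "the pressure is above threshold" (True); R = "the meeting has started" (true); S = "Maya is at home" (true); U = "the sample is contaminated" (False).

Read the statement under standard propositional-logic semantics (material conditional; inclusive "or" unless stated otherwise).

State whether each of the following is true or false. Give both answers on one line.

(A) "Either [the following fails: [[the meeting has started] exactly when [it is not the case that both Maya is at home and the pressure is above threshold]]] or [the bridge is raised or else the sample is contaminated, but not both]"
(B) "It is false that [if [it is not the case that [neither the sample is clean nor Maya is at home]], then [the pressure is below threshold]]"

(A): Formalization: ~(R <-> (S nand Q)) | (P xor U)

S nand Q = T nand T = F
R <-> (S nand Q) = T <-> F = F
~(R <-> (S nand Q)) = ~F = T
P xor U = F xor F = F
~(R <-> (S nand Q)) | (P xor U) = T | F = T
Thus (A) is true.

(B): In symbols: ~(~(~U nor S) -> ~Q)

~U = ~F = T
~U nor S = T nor T = F
~(~U nor S) = ~F = T
~Q = ~T = F
~(~U nor S) -> ~Q = T -> F = F
~(~(~U nor S) -> ~Q) = ~F = T
So (B) is true.

(A) True / (B) True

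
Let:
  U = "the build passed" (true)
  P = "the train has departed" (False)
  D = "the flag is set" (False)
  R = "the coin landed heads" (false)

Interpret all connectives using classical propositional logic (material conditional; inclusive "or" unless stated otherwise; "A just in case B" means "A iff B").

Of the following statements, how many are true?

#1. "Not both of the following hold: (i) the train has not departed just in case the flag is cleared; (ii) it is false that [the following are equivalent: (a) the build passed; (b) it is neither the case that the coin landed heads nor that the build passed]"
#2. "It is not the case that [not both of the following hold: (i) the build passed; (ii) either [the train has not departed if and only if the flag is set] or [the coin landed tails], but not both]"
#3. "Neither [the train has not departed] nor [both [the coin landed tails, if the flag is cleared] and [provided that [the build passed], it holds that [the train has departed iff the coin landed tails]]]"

#1: Formalization: (~P <-> ~D) nand ~(U <-> (R nor U))

~P = ~F = T
~D = ~F = T
~P <-> ~D = T <-> T = T
R nor U = F nor T = F
U <-> (R nor U) = T <-> F = F
~(U <-> (R nor U)) = ~F = T
(~P <-> ~D) nand ~(U <-> (R nor U)) = T nand T = F
So #1 is false.

#2: Formalization: ~(U nand ((~P <-> D) xor ~R))

~P = ~F = T
~P <-> D = T <-> F = F
~R = ~F = T
(~P <-> D) xor ~R = F xor T = T
U nand ((~P <-> D) xor ~R) = T nand T = F
~(U nand ((~P <-> D) xor ~R)) = ~F = T
So #2 is true.

#3: Formalization: ~P nor ((~D -> ~R) & (U -> (P <-> ~R)))

~P = ~F = T
~D = ~F = T
~R = ~F = T
~D -> ~R = T -> T = T
~R = ~F = T
P <-> ~R = F <-> T = F
U -> (P <-> ~R) = T -> F = F
(~D -> ~R) & (U -> (P <-> ~R)) = T & F = F
~P nor ((~D -> ~R) & (U -> (P <-> ~R))) = T nor F = F
Thus #3 is false.

Count: 1.

1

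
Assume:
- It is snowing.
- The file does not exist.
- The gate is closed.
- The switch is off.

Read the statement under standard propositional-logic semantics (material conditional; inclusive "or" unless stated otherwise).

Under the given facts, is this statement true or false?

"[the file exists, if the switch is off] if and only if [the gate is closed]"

Let N = "the switch is on" (F), R = "the file exists" (F), D = "the gate is open" (F).
In symbols: (¬N → R) ↔ ¬D

¬N = ¬F = T
¬N → R = T → F = F
¬D = ¬F = T
(¬N → R) ↔ ¬D = F ↔ T = F

False.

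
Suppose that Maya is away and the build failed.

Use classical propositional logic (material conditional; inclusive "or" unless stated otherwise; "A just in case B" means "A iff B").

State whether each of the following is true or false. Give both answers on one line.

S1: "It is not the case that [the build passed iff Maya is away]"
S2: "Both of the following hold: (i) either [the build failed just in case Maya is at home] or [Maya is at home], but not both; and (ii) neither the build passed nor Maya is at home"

S1 T; S2 F

Let H = "the build passed" (False), U = "Maya is at home" (False).

S1: Formalization: not (H iff not U)

not U = not False = True
H iff not U = False iff True = False
not (H iff not U) = not False = True
Hence S1 is true.

S2: This is ((not H iff U) xor U) and (H nor U).

not H = not False = True
not H iff U = True iff False = False
(not H iff U) xor U = False xor False = False
H nor U = False nor False = True
((not H iff U) xor U) and (H nor U) = False and True = False
Hence S2 is false.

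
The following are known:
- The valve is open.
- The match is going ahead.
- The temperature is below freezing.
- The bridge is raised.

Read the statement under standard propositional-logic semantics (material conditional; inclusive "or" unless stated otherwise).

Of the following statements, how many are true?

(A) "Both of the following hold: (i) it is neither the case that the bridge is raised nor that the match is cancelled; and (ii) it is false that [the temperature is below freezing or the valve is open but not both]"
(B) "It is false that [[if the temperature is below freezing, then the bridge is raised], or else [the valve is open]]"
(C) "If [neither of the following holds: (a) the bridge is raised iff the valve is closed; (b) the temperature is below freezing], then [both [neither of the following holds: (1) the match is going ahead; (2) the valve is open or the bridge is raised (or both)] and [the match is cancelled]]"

1

Let N = "the bridge is raised" (True), V = "the match is cancelled" (False), U = "the temperature is below freezing" (True), G = "the valve is open" (True).

(A): In symbols: (N nor V) and not (U xor G)

N nor V = True nor False = False
U xor G = True xor True = False
not (U xor G) = not False = True
(N nor V) and not (U xor G) = False and True = False
So (A) is false.

(B): Parsed as not ((U -> N) or G)

U -> N = True -> True = True
(U -> N) or G = True or True = True
not ((U -> N) or G) = not True = False
Hence (B) is false.

(C): In symbols: ((N iff not G) nor U) -> ((not V nor (G or N)) and V)

not G = not True = False
N iff not G = True iff False = False
(N iff not G) nor U = False nor True = False
not V = not False = True
G or N = True or True = True
not V nor (G or N) = True nor True = False
(not V nor (G or N)) and V = False and False = False
((N iff not G) nor U) -> ((not V nor (G or N)) and V) = False -> False = True
Hence (C) is true.

Count: 1.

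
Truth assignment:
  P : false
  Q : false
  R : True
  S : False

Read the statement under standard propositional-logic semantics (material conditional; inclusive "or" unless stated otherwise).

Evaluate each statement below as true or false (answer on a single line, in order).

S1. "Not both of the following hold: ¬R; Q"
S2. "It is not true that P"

S1 True / S2 True

S1: This is not R nand Q.

not R = not True = False
not R nand Q = False nand False = True
Hence S1 is true.

S2: Parsed as not P

not P = not False = True
Hence S2 is true.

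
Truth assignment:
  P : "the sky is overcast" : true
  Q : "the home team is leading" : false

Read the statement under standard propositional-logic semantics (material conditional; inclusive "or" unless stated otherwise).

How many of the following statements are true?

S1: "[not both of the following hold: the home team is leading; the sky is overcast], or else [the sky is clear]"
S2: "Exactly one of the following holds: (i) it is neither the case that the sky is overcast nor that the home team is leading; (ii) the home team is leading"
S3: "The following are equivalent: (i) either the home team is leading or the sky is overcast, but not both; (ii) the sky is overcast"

S1: Parsed as (Q ↑ P) ∨ ¬P

Q ↑ P = F ↑ T = T
¬P = ¬T = F
(Q ↑ P) ∨ ¬P = T ∨ F = T
So S1 is true.

S2: In symbols: (P ↓ Q) ⊕ Q

P ↓ Q = T ↓ F = F
(P ↓ Q) ⊕ Q = F ⊕ F = F
Hence S2 is false.

S3: Parsed as (Q ⊕ P) ↔ P

Q ⊕ P = F ⊕ T = T
(Q ⊕ P) ↔ P = T ↔ T = T
So S3 is true.

2 of the 3 statements are true.

2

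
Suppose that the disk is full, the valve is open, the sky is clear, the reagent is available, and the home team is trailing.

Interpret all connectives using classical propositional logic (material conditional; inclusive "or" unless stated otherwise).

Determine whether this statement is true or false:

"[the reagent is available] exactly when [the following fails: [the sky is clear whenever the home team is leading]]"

Let W = "the reagent is available" (True), S = "the home team is leading" (False), N = "the sky is overcast" (False).
This is W iff not (S -> not N).

not N = not False = True
S -> not N = False -> True = True
not (S -> not N) = not True = False
W iff not (S -> not N) = True iff False = False

The statement is false.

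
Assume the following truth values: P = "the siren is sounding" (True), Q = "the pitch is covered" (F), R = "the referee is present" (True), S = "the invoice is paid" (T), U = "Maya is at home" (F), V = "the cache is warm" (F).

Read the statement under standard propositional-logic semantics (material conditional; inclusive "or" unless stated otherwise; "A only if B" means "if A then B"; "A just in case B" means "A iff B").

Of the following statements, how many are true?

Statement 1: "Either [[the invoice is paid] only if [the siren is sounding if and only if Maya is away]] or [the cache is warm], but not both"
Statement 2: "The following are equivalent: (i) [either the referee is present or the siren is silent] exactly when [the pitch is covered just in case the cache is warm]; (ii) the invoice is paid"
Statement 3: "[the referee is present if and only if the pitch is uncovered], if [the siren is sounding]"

3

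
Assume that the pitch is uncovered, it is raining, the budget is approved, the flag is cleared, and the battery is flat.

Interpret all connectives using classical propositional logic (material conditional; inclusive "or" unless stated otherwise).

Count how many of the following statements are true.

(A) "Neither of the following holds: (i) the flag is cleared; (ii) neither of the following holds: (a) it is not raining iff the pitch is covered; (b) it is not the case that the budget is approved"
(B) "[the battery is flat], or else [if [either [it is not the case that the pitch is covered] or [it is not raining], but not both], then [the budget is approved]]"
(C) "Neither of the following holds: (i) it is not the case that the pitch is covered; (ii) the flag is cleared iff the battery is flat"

1

Let N = "the flag is set" (F), L = "it is raining" (T), K = "the pitch is covered" (F), S = "the budget is approved" (T), Q = "the battery is charged" (F).

(A): In symbols: ¬N ↓ ((¬L ↔ K) ↓ ¬S)

¬N = ¬F = T
¬L = ¬T = F
¬L ↔ K = F ↔ F = T
¬S = ¬T = F
(¬L ↔ K) ↓ ¬S = T ↓ F = F
¬N ↓ ((¬L ↔ K) ↓ ¬S) = T ↓ F = F
Thus (A) is false.

(B): Formalization: ¬Q ∨ ((¬K ⊕ ¬L) → S)

¬Q = ¬F = T
¬K = ¬F = T
¬L = ¬T = F
¬K ⊕ ¬L = T ⊕ F = T
(¬K ⊕ ¬L) → S = T → T = T
¬Q ∨ ((¬K ⊕ ¬L) → S) = T ∨ T = T
Hence (B) is true.

(C): Parsed as ¬K ↓ (¬N ↔ ¬Q)

¬K = ¬F = T
¬N = ¬F = T
¬Q = ¬F = T
¬N ↔ ¬Q = T ↔ T = T
¬K ↓ (¬N ↔ ¬Q) = T ↓ T = F
Hence (C) is false.

1 of the 3 statements is true.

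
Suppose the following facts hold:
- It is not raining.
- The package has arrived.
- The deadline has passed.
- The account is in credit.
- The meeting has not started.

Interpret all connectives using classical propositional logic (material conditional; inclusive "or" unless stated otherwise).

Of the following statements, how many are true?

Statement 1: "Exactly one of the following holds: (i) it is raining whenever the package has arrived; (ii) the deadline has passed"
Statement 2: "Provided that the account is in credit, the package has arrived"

2

Let Q = "the package has arrived" (T), P = "it is raining" (F), R = "the deadline has passed" (T), S = "the account is overdrawn" (F).

Statement 1: This is (Q → P) ⊕ R.

Q → P = T → F = F
(Q → P) ⊕ R = F ⊕ T = T
So Statement 1 is true.

Statement 2: Formalization: ¬S → Q

¬S = ¬F = T
¬S → Q = T → T = T
So Statement 2 is true.

True statements: 2.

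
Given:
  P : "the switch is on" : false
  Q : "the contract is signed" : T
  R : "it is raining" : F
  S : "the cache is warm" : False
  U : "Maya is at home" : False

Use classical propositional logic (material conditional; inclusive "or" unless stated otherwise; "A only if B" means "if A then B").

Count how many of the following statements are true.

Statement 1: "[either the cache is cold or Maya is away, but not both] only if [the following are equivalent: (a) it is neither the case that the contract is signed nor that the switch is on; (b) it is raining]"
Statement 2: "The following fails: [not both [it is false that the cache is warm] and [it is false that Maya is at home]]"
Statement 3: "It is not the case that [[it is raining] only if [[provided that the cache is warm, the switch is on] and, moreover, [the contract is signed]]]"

Statement 1: Formalization: (not S xor not U) -> ((Q nor P) iff R)

not S = not False = True
not U = not False = True
not S xor not U = True xor True = False
Q nor P = True nor False = False
(Q nor P) iff R = False iff False = True
(not S xor not U) -> ((Q nor P) iff R) = False -> True = True
Hence Statement 1 is true.

Statement 2: In symbols: not (not S nand not U)

not S = not False = True
not U = not False = True
not S nand not U = True nand True = False
not (not S nand not U) = not False = True
So Statement 2 is true.

Statement 3: Parsed as not (R -> ((S -> P) and Q))

S -> P = False -> False = True
(S -> P) and Q = True and True = True
R -> ((S -> P) and Q) = False -> True = True
not (R -> ((S -> P) and Q)) = not True = False
Hence Statement 3 is false.

2 of the 3 statements are true.

2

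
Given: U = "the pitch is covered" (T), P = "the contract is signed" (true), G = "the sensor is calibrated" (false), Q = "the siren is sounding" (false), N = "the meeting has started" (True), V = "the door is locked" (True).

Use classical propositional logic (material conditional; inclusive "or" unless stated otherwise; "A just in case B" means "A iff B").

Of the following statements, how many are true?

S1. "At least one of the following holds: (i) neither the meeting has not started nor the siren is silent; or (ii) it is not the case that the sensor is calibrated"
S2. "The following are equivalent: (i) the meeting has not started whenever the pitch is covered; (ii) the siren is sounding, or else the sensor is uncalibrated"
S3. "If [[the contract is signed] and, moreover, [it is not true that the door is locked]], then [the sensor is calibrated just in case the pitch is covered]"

S1: Parsed as (not N nor not Q) or not G

not N = not True = False
not Q = not False = True
not N nor not Q = False nor True = False
not G = not False = True
(not N nor not Q) or not G = False or True = True
So S1 is true.

S2: Parsed as (U -> not N) iff (Q or not G)

not N = not True = False
U -> not N = True -> False = False
not G = not False = True
Q or not G = False or True = True
(U -> not N) iff (Q or not G) = False iff True = False
Thus S2 is false.

S3: In symbols: (P and not V) -> (G iff U)

not V = not True = False
P and not V = True and False = False
G iff U = False iff True = False
(P and not V) -> (G iff U) = False -> False = True
Hence S3 is true.

2 of the 3 statements are true (S1, S3).

2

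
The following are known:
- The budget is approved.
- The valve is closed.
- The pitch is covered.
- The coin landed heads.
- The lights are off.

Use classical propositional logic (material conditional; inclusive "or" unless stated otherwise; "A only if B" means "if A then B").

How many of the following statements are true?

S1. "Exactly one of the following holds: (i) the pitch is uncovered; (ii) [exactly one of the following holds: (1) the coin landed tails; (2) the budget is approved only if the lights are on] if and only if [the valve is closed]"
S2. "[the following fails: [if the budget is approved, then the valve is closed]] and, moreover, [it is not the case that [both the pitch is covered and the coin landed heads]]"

Let V = "the pitch is covered" (True), P = "the coin landed heads" (True), G = "the budget is approved" (True), R = "the lights are on" (False), L = "the valve is open" (False).

S1: Formalization: not V xor ((not P xor (G -> R)) iff not L)

not V = not True = False
not P = not True = False
G -> R = True -> False = False
not P xor (G -> R) = False xor False = False
not L = not False = True
(not P xor (G -> R)) iff not L = False iff True = False
not V xor ((not P xor (G -> R)) iff not L) = False xor False = False
Hence S1 is false.

S2: In symbols: not (G -> not L) and not (V and P)

not L = not False = True
G -> not L = True -> True = True
not (G -> not L) = not True = False
V and P = True and True = True
not (V and P) = not True = False
not (G -> not L) and not (V and P) = False and False = False
So S2 is false.

True statements: 0 (none).

0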